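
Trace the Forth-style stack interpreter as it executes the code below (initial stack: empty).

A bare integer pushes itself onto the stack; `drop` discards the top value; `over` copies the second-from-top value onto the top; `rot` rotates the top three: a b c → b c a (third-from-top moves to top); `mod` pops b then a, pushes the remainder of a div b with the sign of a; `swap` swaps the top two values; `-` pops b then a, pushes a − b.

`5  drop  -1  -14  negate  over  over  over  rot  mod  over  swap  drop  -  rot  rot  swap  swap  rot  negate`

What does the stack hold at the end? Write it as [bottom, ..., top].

5      -> 5
drop   -> (empty)
-1     -> -1
-14    -> -1 -14
negate -> -1 14
over   -> -1 14 -1
over   -> -1 14 -1 14
over   -> -1 14 -1 14 -1
rot    -> -1 14 14 -1 -1
mod    -> -1 14 14 0
over   -> -1 14 14 0 14
swap   -> -1 14 14 14 0
drop   -> -1 14 14 14
-      -> -1 14 0
rot    -> 14 0 -1
rot    -> 0 -1 14
swap   -> 0 14 -1
swap   -> 0 -1 14
rot    -> -1 14 0
negate -> -1 14 0

[-1, 14, 0]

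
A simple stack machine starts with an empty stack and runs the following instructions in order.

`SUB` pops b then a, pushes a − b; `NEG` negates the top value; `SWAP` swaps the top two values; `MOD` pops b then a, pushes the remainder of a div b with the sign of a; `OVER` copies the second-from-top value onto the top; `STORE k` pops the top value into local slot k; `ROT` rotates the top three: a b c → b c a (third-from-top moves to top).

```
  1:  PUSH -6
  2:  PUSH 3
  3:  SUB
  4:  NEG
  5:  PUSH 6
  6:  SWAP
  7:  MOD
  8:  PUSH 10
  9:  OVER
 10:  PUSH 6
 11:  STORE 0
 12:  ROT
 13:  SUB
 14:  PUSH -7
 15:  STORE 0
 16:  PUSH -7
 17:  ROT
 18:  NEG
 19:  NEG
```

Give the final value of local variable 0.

-7

PUSH -6 : -6
PUSH 3  : -6 3
SUB     : -9
NEG     : 9
PUSH 6  : 9 6
SWAP    : 6 9
MOD     : 6
PUSH 10 : 6 10
OVER    : 6 10 6
PUSH 6  : 6 10 6 6
STORE 0 : 6 10 6
ROT     : 10 6 6
SUB     : 10 0
PUSH -7 : 10 0 -7
STORE 0 : 10 0
PUSH -7 : 10 0 -7
ROT     : 0 -7 10
NEG     : 0 -7 -10
NEG     : 0 -7 10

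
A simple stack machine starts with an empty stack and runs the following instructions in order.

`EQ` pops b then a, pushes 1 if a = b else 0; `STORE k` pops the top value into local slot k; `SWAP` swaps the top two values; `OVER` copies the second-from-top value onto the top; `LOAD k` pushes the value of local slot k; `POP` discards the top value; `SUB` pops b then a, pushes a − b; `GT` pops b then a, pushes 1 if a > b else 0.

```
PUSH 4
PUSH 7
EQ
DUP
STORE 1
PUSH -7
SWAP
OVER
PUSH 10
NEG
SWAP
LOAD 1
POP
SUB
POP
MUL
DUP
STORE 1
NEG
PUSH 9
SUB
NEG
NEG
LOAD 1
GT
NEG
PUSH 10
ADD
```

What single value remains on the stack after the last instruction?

PUSH 4  : 4
PUSH 7  : 4 7
EQ      : 0
DUP     : 0 0
STORE 1 : 0
PUSH -7 : 0 -7
SWAP    : -7 0
OVER    : -7 0 -7
PUSH 10 : -7 0 -7 10
NEG     : -7 0 -7 -10
SWAP    : -7 0 -10 -7
LOAD 1  : -7 0 -10 -7 0
POP     : -7 0 -10 -7
SUB     : -7 0 -3
POP     : -7 0
MUL     : 0
DUP     : 0 0
STORE 1 : 0
NEG     : 0
PUSH 9  : 0 9
SUB     : -9
NEG     : 9
NEG     : -9
LOAD 1  : -9 0
GT      : 0
NEG     : 0
PUSH 10 : 0 10
ADD     : 10

10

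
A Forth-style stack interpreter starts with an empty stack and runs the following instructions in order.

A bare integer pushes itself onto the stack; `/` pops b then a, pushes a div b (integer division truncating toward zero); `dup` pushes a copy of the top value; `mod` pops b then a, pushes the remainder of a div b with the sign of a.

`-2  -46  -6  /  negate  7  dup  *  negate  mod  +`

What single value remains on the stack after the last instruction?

-2     -> [-2]
-46    -> [-2, -46]
-6     -> [-2, -46, -6]
/      -> [-2, 7]
negate -> [-2, -7]
7      -> [-2, -7, 7]
dup    -> [-2, -7, 7, 7]
*      -> [-2, -7, 49]
negate -> [-2, -7, -49]
mod    -> [-2, -7]
+      -> [-9]

-9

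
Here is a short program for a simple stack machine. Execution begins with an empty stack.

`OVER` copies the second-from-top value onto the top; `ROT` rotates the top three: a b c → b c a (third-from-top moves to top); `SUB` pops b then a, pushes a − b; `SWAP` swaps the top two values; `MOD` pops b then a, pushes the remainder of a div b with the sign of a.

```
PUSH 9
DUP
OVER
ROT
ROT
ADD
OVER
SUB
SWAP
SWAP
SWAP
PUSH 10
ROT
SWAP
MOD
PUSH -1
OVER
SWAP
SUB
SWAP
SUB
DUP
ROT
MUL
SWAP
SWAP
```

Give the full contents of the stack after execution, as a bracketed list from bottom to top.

[1, 9]

PUSH 9  : 9
DUP     : 9 9
OVER    : 9 9 9
ROT     : 9 9 9
ROT     : 9 9 9
ADD     : 9 18
OVER    : 9 18 9
SUB     : 9 9
SWAP    : 9 9
SWAP    : 9 9
SWAP    : 9 9
PUSH 10 : 9 9 10
ROT     : 9 10 9
SWAP    : 9 9 10
MOD     : 9 9
PUSH -1 : 9 9 -1
OVER    : 9 9 -1 9
SWAP    : 9 9 9 -1
SUB     : 9 9 10
SWAP    : 9 10 9
SUB     : 9 1
DUP     : 9 1 1
ROT     : 1 1 9
MUL     : 1 9
SWAP    : 9 1
SWAP    : 1 9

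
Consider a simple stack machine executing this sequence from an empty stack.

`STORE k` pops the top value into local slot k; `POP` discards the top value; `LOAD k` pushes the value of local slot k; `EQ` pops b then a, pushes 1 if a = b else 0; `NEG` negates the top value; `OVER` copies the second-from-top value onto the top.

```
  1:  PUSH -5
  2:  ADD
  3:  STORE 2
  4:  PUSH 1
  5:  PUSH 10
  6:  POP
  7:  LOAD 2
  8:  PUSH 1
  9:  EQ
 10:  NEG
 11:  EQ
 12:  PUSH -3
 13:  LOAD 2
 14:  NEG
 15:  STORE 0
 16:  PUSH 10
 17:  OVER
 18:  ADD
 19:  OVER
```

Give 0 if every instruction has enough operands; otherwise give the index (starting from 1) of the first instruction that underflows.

2

PUSH -5 -> [-5]
ADD  — needs 2 operands, stack has 1 → underflow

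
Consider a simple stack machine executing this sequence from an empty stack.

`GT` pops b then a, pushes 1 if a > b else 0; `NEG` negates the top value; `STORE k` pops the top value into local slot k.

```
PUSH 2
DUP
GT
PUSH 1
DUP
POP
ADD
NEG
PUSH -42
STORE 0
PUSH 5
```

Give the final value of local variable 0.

PUSH 2   -> [2]
DUP      -> [2, 2]
GT       -> [0]
PUSH 1   -> [0, 1]
DUP      -> [0, 1, 1]
POP      -> [0, 1]
ADD      -> [1]
NEG      -> [-1]
PUSH -42 -> [-1, -42]
STORE 0  -> [-1]
PUSH 5   -> [-1, 5]

-42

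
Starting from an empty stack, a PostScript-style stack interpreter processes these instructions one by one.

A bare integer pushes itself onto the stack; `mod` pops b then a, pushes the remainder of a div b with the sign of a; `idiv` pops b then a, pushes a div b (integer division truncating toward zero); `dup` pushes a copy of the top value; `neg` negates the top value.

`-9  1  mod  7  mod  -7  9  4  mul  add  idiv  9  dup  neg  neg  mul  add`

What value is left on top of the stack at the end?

81

-9   → [-9]
1    → [-9, 1]
mod  → [0]
7    → [0, 7]
mod  → [0]
-7   → [0, -7]
9    → [0, -7, 9]
4    → [0, -7, 9, 4]
mul  → [0, -7, 36]
add  → [0, 29]
idiv → [0]
9    → [0, 9]
dup  → [0, 9, 9]
neg  → [0, 9, -9]
neg  → [0, 9, 9]
mul  → [0, 81]
add  → [81]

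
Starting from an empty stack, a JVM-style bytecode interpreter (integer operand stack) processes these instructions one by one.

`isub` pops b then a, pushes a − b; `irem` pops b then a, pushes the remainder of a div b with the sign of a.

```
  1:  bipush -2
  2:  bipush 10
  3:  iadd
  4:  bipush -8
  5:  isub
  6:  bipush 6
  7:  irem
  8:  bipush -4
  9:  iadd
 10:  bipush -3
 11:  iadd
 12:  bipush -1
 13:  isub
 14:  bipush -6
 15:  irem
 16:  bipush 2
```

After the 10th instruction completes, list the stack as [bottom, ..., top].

[0, -3]

bipush -2  -2
bipush 10  -2 10
iadd       8
bipush -8  8 -8
isub       16
bipush 6   16 6
irem       4
bipush -4  4 -4
iadd       0
bipush -3  0 -3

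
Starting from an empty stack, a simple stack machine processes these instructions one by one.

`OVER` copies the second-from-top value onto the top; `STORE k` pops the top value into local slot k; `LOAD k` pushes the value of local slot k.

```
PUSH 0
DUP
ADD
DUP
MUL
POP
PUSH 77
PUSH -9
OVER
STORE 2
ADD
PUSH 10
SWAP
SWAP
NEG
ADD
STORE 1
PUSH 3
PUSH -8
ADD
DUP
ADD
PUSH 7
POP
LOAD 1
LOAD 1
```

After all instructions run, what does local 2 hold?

PUSH 0  : [0]
DUP     : [0, 0]
ADD     : [0]
DUP     : [0, 0]
MUL     : [0]
POP     : []
PUSH 77 : [77]
PUSH -9 : [77, -9]
OVER    : [77, -9, 77]
STORE 2 : [77, -9]
ADD     : [68]
PUSH 10 : [68, 10]
SWAP    : [10, 68]
SWAP    : [68, 10]
NEG     : [68, -10]
ADD     : [58]
STORE 1 : []
PUSH 3  : [3]
PUSH -8 : [3, -8]
ADD     : [-5]
DUP     : [-5, -5]
ADD     : [-10]
PUSH 7  : [-10, 7]
POP     : [-10]
LOAD 1  : [-10, 58]
LOAD 1  : [-10, 58, 58]

77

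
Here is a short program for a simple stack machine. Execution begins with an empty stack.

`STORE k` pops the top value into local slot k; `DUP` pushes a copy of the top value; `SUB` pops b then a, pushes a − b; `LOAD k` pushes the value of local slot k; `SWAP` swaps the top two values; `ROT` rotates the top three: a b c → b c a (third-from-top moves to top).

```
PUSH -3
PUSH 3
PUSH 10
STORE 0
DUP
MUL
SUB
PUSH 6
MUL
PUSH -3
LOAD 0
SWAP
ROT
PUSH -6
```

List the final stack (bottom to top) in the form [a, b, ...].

[10, -3, -72, -6]

PUSH -3 -> -3
PUSH 3  -> -3 3
PUSH 10 -> -3 3 10
STORE 0 -> -3 3
DUP     -> -3 3 3
MUL     -> -3 9
SUB     -> -12
PUSH 6  -> -12 6
MUL     -> -72
PUSH -3 -> -72 -3
LOAD 0  -> -72 -3 10
SWAP    -> -72 10 -3
ROT     -> 10 -3 -72
PUSH -6 -> 10 -3 -72 -6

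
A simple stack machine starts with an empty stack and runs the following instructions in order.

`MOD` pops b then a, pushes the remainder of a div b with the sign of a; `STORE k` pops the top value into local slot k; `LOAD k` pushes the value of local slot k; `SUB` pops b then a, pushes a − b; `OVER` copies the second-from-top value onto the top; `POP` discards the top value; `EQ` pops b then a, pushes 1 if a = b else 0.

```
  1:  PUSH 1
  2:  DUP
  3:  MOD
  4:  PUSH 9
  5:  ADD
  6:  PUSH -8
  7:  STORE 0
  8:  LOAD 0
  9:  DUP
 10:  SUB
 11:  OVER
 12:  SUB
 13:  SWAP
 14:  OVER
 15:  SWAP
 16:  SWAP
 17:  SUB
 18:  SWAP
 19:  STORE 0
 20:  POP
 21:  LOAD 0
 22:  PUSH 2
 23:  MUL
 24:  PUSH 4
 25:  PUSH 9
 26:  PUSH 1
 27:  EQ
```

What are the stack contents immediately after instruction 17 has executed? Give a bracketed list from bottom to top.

[-9, 18]

PUSH 1  -> 1
DUP     -> 1 1
MOD     -> 0
PUSH 9  -> 0 9
ADD     -> 9
PUSH -8 -> 9 -8
STORE 0 -> 9
LOAD 0  -> 9 -8
DUP     -> 9 -8 -8
SUB     -> 9 0
OVER    -> 9 0 9
SUB     -> 9 -9
SWAP    -> -9 9
OVER    -> -9 9 -9
SWAP    -> -9 -9 9
SWAP    -> -9 9 -9
SUB     -> -9 18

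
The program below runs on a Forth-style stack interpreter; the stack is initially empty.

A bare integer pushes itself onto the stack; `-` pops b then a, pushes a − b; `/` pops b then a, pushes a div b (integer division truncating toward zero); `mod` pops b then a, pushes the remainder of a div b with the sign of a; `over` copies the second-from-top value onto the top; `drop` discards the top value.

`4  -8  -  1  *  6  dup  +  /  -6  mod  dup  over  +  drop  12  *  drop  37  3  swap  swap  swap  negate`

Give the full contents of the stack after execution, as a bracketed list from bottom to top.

[3, -37]

4      -> [4]
-8     -> [4, -8]
-      -> [12]
1      -> [12, 1]
*      -> [12]
6      -> [12, 6]
dup    -> [12, 6, 6]
+      -> [12, 12]
/      -> [1]
-6     -> [1, -6]
mod    -> [1]
dup    -> [1, 1]
over   -> [1, 1, 1]
+      -> [1, 2]
drop   -> [1]
12     -> [1, 12]
*      -> [12]
drop   -> []
37     -> [37]
3      -> [37, 3]
swap   -> [3, 37]
swap   -> [37, 3]
swap   -> [3, 37]
negate -> [3, -37]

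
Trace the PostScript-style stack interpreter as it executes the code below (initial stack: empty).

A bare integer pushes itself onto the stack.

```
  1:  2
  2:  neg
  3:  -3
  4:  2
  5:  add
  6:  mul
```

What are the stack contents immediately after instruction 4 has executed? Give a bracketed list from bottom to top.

[-2, -3, 2]

2   -> [2]
neg -> [-2]
-3  -> [-2, -3]
2   -> [-2, -3, 2]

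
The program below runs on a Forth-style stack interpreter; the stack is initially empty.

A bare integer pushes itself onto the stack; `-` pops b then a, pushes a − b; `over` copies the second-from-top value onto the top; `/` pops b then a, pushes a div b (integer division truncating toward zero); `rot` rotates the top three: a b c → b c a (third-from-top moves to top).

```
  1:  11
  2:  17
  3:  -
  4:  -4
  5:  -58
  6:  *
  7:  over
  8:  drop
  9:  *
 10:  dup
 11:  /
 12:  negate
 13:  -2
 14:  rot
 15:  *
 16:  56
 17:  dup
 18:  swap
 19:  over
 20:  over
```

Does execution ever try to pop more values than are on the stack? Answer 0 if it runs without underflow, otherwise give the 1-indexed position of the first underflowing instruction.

14

11     → 11
17     → 11 17
-      → -6
-4     → -6 -4
-58    → -6 -4 -58
*      → -6 232
over   → -6 232 -6
drop   → -6 232
*      → -1392
dup    → -1392 -1392
/      → 1
negate → -1
-2     → -1 -2
rot  — needs 3 operands, stack has 2 → underflow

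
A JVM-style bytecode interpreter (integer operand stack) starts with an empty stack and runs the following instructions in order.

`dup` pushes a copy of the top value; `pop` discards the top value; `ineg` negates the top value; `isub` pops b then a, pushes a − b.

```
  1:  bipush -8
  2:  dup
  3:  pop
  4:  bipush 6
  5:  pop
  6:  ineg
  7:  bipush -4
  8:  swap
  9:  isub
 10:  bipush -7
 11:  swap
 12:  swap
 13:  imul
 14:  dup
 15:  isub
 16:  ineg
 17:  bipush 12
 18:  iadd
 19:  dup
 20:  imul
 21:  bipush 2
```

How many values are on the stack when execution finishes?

2

bipush -8 -> -8
dup       -> -8 -8
pop       -> -8
bipush 6  -> -8 6
pop       -> -8
ineg      -> 8
bipush -4 -> 8 -4
swap      -> -4 8
isub      -> -12
bipush -7 -> -12 -7
swap      -> -7 -12
swap      -> -12 -7
imul      -> 84
dup       -> 84 84
isub      -> 0
ineg      -> 0
bipush 12 -> 0 12
iadd      -> 12
dup       -> 12 12
imul      -> 144
bipush 2  -> 144 2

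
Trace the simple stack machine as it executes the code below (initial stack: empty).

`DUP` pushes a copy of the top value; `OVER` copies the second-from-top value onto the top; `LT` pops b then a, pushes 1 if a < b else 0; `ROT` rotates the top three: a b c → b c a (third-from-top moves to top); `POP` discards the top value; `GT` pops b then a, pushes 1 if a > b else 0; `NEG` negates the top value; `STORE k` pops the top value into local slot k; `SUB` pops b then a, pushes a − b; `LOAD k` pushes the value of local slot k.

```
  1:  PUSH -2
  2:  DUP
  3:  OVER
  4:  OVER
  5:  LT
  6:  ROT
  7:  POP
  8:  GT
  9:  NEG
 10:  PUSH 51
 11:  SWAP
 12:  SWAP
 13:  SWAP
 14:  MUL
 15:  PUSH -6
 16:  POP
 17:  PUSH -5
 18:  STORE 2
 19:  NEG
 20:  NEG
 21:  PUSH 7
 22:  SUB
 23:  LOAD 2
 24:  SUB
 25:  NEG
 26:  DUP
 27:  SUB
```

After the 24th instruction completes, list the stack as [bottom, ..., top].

PUSH -2 : [-2]
DUP     : [-2, -2]
OVER    : [-2, -2, -2]
OVER    : [-2, -2, -2, -2]
LT      : [-2, -2, 0]
ROT     : [-2, 0, -2]
POP     : [-2, 0]
GT      : [0]
NEG     : [0]
PUSH 51 : [0, 51]
SWAP    : [51, 0]
SWAP    : [0, 51]
SWAP    : [51, 0]
MUL     : [0]
PUSH -6 : [0, -6]
POP     : [0]
PUSH -5 : [0, -5]
STORE 2 : [0]
NEG     : [0]
NEG     : [0]
PUSH 7  : [0, 7]
SUB     : [-7]
LOAD 2  : [-7, -5]
SUB     : [-2]

[-2]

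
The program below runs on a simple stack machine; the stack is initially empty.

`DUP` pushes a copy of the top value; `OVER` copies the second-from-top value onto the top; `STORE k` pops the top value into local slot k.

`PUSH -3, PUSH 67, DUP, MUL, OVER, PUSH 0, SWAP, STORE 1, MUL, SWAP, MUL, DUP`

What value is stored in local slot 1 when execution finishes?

PUSH -3 → [-3]
PUSH 67 → [-3, 67]
DUP     → [-3, 67, 67]
MUL     → [-3, 4489]
OVER    → [-3, 4489, -3]
PUSH 0  → [-3, 4489, -3, 0]
SWAP    → [-3, 4489, 0, -3]
STORE 1 → [-3, 4489, 0]
MUL     → [-3, 0]
SWAP    → [0, -3]
MUL     → [0]
DUP     → [0, 0]

-3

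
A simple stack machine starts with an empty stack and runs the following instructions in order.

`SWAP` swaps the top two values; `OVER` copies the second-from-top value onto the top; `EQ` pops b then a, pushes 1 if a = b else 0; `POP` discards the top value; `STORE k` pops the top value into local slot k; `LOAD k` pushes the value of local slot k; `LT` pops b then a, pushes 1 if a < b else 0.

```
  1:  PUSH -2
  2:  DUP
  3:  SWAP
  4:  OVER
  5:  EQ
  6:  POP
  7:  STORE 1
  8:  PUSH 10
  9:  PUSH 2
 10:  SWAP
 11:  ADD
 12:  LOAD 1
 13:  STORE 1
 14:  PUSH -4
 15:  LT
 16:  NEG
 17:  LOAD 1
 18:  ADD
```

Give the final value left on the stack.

-2

PUSH -2 : [-2]
DUP     : [-2, -2]
SWAP    : [-2, -2]
OVER    : [-2, -2, -2]
EQ      : [-2, 1]
POP     : [-2]
STORE 1 : []
PUSH 10 : [10]
PUSH 2  : [10, 2]
SWAP    : [2, 10]
ADD     : [12]
LOAD 1  : [12, -2]
STORE 1 : [12]
PUSH -4 : [12, -4]
LT      : [0]
NEG     : [0]
LOAD 1  : [0, -2]
ADD     : [-2]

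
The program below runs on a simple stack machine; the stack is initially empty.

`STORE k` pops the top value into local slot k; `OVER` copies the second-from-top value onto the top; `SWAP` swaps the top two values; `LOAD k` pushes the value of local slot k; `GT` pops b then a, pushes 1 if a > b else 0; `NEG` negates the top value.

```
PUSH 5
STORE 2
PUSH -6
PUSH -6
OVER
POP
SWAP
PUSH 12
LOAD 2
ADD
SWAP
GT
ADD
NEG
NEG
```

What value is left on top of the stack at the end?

-5

PUSH 5  -> 5
STORE 2 -> (empty)
PUSH -6 -> -6
PUSH -6 -> -6 -6
OVER    -> -6 -6 -6
POP     -> -6 -6
SWAP    -> -6 -6
PUSH 12 -> -6 -6 12
LOAD 2  -> -6 -6 12 5
ADD     -> -6 -6 17
SWAP    -> -6 17 -6
GT      -> -6 1
ADD     -> -5
NEG     -> 5
NEG     -> -5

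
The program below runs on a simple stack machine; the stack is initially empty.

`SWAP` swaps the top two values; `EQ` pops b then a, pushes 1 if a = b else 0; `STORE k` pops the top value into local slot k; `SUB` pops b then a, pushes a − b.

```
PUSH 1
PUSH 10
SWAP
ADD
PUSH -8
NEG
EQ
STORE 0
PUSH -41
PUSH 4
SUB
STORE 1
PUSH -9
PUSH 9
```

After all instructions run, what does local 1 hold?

PUSH 1   -> 1
PUSH 10  -> 1 10
SWAP     -> 10 1
ADD      -> 11
PUSH -8  -> 11 -8
NEG      -> 11 8
EQ       -> 0
STORE 0  -> (empty)
PUSH -41 -> -41
PUSH 4   -> -41 4
SUB      -> -45
STORE 1  -> (empty)
PUSH -9  -> -9
PUSH 9   -> -9 9

-45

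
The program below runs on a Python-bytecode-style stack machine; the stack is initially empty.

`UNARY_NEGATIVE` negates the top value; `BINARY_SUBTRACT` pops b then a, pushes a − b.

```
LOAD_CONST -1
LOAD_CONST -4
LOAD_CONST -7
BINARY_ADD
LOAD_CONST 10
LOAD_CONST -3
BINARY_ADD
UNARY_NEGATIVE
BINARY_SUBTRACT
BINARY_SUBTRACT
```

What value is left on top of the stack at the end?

3

LOAD_CONST -1    [-1]
LOAD_CONST -4    [-1, -4]
LOAD_CONST -7    [-1, -4, -7]
BINARY_ADD       [-1, -11]
LOAD_CONST 10    [-1, -11, 10]
LOAD_CONST -3    [-1, -11, 10, -3]
BINARY_ADD       [-1, -11, 7]
UNARY_NEGATIVE   [-1, -11, -7]
BINARY_SUBTRACT  [-1, -4]
BINARY_SUBTRACT  [3]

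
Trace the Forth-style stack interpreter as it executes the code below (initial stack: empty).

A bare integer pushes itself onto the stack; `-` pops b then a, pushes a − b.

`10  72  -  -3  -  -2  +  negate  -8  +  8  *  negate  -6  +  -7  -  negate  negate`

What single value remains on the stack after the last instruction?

-423

10     : 10
72     : 10 72
-      : -62
-3     : -62 -3
-      : -59
-2     : -59 -2
+      : -61
negate : 61
-8     : 61 -8
+      : 53
8      : 53 8
*      : 424
negate : -424
-6     : -424 -6
+      : -430
-7     : -430 -7
-      : -423
negate : 423
negate : -423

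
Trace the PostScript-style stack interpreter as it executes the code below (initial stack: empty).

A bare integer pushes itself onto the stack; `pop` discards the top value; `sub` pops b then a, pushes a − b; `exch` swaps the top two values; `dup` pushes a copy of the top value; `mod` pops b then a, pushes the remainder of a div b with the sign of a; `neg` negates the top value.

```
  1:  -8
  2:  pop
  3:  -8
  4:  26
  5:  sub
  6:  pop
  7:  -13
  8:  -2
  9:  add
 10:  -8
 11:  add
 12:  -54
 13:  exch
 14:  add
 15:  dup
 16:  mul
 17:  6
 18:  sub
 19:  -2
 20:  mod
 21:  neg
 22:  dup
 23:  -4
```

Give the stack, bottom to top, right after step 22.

[-1, -1]

-8    [-8]
pop   []
-8    [-8]
26    [-8, 26]
sub   [-34]
pop   []
-13   [-13]
-2    [-13, -2]
add   [-15]
-8    [-15, -8]
add   [-23]
-54   [-23, -54]
exch  [-54, -23]
add   [-77]
dup   [-77, -77]
mul   [5929]
6     [5929, 6]
sub   [5923]
-2    [5923, -2]
mod   [1]
neg   [-1]
dup   [-1, -1]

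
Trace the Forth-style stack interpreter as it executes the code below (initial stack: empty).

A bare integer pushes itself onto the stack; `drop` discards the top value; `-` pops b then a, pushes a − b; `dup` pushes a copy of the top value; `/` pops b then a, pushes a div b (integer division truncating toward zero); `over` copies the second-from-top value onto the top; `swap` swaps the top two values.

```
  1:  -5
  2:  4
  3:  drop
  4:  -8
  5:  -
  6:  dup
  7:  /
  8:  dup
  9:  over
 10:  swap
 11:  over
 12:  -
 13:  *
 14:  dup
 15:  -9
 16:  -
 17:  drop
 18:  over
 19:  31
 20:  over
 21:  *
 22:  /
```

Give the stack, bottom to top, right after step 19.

-5    -5
4     -5 4
drop  -5
-8    -5 -8
-     3
dup   3 3
/     1
dup   1 1
over  1 1 1
swap  1 1 1
over  1 1 1 1
-     1 1 0
*     1 0
dup   1 0 0
-9    1 0 0 -9
-     1 0 9
drop  1 0
over  1 0 1
31    1 0 1 31

[1, 0, 1, 31]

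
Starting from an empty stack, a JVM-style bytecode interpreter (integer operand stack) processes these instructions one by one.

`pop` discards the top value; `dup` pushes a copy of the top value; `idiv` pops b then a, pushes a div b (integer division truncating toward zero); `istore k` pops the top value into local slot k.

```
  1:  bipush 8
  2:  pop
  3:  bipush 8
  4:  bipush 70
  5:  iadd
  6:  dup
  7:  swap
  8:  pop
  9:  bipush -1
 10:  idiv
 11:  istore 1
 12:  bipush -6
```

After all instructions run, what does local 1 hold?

-78

bipush 8   [8]
pop        []
bipush 8   [8]
bipush 70  [8, 70]
iadd       [78]
dup        [78, 78]
swap       [78, 78]
pop        [78]
bipush -1  [78, -1]
idiv       [-78]
istore 1   []
bipush -6  [-6]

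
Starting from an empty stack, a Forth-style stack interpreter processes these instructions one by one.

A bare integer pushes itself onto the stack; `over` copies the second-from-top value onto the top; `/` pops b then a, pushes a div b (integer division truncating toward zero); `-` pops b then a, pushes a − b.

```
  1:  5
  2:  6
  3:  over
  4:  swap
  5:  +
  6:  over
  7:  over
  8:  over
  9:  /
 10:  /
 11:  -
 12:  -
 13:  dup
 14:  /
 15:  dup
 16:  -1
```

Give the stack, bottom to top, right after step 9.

5    : [5]
6    : [5, 6]
over : [5, 6, 5]
swap : [5, 5, 6]
+    : [5, 11]
over : [5, 11, 5]
over : [5, 11, 5, 11]
over : [5, 11, 5, 11, 5]
/    : [5, 11, 5, 2]

[5, 11, 5, 2]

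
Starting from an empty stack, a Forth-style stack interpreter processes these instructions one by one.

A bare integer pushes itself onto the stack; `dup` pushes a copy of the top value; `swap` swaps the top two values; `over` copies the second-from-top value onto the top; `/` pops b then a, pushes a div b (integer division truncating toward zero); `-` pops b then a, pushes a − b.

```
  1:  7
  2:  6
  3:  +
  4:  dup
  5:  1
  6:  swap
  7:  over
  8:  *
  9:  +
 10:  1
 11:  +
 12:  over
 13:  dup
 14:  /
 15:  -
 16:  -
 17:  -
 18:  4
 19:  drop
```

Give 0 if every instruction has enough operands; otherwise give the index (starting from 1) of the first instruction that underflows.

7    -> 7
6    -> 7 6
+    -> 13
dup  -> 13 13
1    -> 13 13 1
swap -> 13 1 13
over -> 13 1 13 1
*    -> 13 1 13
+    -> 13 14
1    -> 13 14 1
+    -> 13 15
over -> 13 15 13
dup  -> 13 15 13 13
/    -> 13 15 1
-    -> 13 14
-    -> -1
-  — needs 2 operands, stack has 1 → underflow

17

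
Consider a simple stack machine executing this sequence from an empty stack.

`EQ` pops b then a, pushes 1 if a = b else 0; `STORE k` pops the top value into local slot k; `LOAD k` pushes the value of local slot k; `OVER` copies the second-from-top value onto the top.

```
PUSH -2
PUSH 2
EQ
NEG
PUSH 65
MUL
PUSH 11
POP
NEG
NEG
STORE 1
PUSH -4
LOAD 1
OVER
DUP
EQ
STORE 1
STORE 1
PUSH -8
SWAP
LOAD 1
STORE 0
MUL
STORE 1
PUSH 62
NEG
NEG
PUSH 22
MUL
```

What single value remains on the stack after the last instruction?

1364

PUSH -2 -> [-2]
PUSH 2  -> [-2, 2]
EQ      -> [0]
NEG     -> [0]
PUSH 65 -> [0, 65]
MUL     -> [0]
PUSH 11 -> [0, 11]
POP     -> [0]
NEG     -> [0]
NEG     -> [0]
STORE 1 -> []
PUSH -4 -> [-4]
LOAD 1  -> [-4, 0]
OVER    -> [-4, 0, -4]
DUP     -> [-4, 0, -4, -4]
EQ      -> [-4, 0, 1]
STORE 1 -> [-4, 0]
STORE 1 -> [-4]
PUSH -8 -> [-4, -8]
SWAP    -> [-8, -4]
LOAD 1  -> [-8, -4, 0]
STORE 0 -> [-8, -4]
MUL     -> [32]
STORE 1 -> []
PUSH 62 -> [62]
NEG     -> [-62]
NEG     -> [62]
PUSH 22 -> [62, 22]
MUL     -> [1364]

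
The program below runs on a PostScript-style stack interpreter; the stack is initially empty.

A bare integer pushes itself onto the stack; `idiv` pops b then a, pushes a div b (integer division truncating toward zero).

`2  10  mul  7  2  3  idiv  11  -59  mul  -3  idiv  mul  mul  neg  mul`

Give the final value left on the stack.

2    → [2]
10   → [2, 10]
mul  → [20]
7    → [20, 7]
2    → [20, 7, 2]
3    → [20, 7, 2, 3]
idiv → [20, 7, 0]
11   → [20, 7, 0, 11]
-59  → [20, 7, 0, 11, -59]
mul  → [20, 7, 0, -649]
-3   → [20, 7, 0, -649, -3]
idiv → [20, 7, 0, 216]
mul  → [20, 7, 0]
mul  → [20, 0]
neg  → [20, 0]
mul  → [0]

0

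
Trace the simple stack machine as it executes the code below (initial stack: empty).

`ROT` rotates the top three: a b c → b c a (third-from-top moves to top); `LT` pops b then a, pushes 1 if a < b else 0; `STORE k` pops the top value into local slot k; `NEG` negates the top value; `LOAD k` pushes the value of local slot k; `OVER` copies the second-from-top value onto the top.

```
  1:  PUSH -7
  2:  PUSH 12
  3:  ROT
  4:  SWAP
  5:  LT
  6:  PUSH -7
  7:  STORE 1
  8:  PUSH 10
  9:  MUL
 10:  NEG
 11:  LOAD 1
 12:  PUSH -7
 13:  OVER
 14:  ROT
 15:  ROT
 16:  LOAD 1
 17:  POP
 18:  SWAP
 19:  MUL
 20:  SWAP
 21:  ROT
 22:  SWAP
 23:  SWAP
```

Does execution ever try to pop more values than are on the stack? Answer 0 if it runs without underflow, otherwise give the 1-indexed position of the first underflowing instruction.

3

PUSH -7 → -7
PUSH 12 → -7 12
ROT  — needs 3 operands, stack has 2 → underflow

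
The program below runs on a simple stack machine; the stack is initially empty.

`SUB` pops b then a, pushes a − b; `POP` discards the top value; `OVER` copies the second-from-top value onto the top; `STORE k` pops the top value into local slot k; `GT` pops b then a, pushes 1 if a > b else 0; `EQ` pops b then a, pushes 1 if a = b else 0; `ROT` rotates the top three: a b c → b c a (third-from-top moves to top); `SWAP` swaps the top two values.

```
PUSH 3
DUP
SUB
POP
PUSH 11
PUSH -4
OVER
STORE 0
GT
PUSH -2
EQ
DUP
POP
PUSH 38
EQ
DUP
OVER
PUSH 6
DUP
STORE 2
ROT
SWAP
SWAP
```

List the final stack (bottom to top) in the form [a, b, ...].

PUSH 3  → [3]
DUP     → [3, 3]
SUB     → [0]
POP     → []
PUSH 11 → [11]
PUSH -4 → [11, -4]
OVER    → [11, -4, 11]
STORE 0 → [11, -4]
GT      → [1]
PUSH -2 → [1, -2]
EQ      → [0]
DUP     → [0, 0]
POP     → [0]
PUSH 38 → [0, 38]
EQ      → [0]
DUP     → [0, 0]
OVER    → [0, 0, 0]
PUSH 6  → [0, 0, 0, 6]
DUP     → [0, 0, 0, 6, 6]
STORE 2 → [0, 0, 0, 6]
ROT     → [0, 0, 6, 0]
SWAP    → [0, 0, 0, 6]
SWAP    → [0, 0, 6, 0]

[0, 0, 6, 0]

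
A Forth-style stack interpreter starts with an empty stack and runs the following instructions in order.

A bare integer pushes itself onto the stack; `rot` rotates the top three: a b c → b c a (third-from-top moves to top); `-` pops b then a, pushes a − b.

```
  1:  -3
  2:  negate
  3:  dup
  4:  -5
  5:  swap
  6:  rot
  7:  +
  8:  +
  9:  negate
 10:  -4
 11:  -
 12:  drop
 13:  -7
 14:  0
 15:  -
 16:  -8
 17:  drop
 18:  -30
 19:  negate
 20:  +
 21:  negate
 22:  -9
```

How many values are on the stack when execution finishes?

-3     : -3
negate : 3
dup    : 3 3
-5     : 3 3 -5
swap   : 3 -5 3
rot    : -5 3 3
+      : -5 6
+      : 1
negate : -1
-4     : -1 -4
-      : 3
drop   : (empty)
-7     : -7
0      : -7 0
-      : -7
-8     : -7 -8
drop   : -7
-30    : -7 -30
negate : -7 30
+      : 23
negate : -23
-9     : -23 -9

2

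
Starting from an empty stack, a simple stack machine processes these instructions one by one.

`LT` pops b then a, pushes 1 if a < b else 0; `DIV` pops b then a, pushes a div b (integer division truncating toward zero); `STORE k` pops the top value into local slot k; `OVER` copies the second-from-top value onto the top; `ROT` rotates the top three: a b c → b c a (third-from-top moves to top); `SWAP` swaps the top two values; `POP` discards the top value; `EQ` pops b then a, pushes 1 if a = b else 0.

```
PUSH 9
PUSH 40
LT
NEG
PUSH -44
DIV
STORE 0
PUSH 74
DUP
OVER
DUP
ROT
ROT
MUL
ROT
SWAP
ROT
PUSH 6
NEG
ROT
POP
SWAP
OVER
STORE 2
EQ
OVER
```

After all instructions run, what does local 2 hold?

PUSH 9    [9]
PUSH 40   [9, 40]
LT        [1]
NEG       [-1]
PUSH -44  [-1, -44]
DIV       [0]
STORE 0   []
PUSH 74   [74]
DUP       [74, 74]
OVER      [74, 74, 74]
DUP       [74, 74, 74, 74]
ROT       [74, 74, 74, 74]
ROT       [74, 74, 74, 74]
MUL       [74, 74, 5476]
ROT       [74, 5476, 74]
SWAP      [74, 74, 5476]
ROT       [74, 5476, 74]
PUSH 6    [74, 5476, 74, 6]
NEG       [74, 5476, 74, -6]
ROT       [74, 74, -6, 5476]
POP       [74, 74, -6]
SWAP      [74, -6, 74]
OVER      [74, -6, 74, -6]
STORE 2   [74, -6, 74]
EQ        [74, 0]
OVER      [74, 0, 74]

-6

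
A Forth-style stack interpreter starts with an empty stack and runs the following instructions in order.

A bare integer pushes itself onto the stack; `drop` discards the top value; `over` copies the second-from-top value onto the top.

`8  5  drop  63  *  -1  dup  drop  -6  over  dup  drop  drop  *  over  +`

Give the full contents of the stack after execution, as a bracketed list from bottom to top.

8    → [8]
5    → [8, 5]
drop → [8]
63   → [8, 63]
*    → [504]
-1   → [504, -1]
dup  → [504, -1, -1]
drop → [504, -1]
-6   → [504, -1, -6]
over → [504, -1, -6, -1]
dup  → [504, -1, -6, -1, -1]
drop → [504, -1, -6, -1]
drop → [504, -1, -6]
*    → [504, 6]
over → [504, 6, 504]
+    → [504, 510]

[504, 510]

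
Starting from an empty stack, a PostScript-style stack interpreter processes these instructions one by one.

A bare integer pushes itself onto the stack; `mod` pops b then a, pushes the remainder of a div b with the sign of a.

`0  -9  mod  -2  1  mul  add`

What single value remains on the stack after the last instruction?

0   -> [0]
-9  -> [0, -9]
mod -> [0]
-2  -> [0, -2]
1   -> [0, -2, 1]
mul -> [0, -2]
add -> [-2]

-2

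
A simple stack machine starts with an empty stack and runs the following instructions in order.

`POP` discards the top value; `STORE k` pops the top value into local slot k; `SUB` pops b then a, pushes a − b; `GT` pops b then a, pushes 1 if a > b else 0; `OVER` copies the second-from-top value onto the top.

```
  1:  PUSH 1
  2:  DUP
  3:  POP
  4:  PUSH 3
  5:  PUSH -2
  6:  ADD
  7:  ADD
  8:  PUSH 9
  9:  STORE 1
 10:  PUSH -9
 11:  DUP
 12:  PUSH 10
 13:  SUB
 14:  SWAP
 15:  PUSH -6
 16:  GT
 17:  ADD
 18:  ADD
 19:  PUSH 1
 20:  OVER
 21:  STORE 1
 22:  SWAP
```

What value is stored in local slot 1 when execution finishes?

PUSH 1  : [1]
DUP     : [1, 1]
POP     : [1]
PUSH 3  : [1, 3]
PUSH -2 : [1, 3, -2]
ADD     : [1, 1]
ADD     : [2]
PUSH 9  : [2, 9]
STORE 1 : [2]
PUSH -9 : [2, -9]
DUP     : [2, -9, -9]
PUSH 10 : [2, -9, -9, 10]
SUB     : [2, -9, -19]
SWAP    : [2, -19, -9]
PUSH -6 : [2, -19, -9, -6]
GT      : [2, -19, 0]
ADD     : [2, -19]
ADD     : [-17]
PUSH 1  : [-17, 1]
OVER    : [-17, 1, -17]
STORE 1 : [-17, 1]
SWAP    : [1, -17]

-17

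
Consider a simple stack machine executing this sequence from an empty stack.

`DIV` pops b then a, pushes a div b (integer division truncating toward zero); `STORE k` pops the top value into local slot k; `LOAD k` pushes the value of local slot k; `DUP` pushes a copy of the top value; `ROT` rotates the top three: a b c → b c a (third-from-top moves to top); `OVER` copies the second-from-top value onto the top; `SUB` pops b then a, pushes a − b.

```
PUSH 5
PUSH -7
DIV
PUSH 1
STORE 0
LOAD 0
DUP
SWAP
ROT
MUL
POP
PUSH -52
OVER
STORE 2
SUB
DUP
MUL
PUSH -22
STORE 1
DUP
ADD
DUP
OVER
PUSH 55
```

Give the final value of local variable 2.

PUSH 5   -> [5]
PUSH -7  -> [5, -7]
DIV      -> [0]
PUSH 1   -> [0, 1]
STORE 0  -> [0]
LOAD 0   -> [0, 1]
DUP      -> [0, 1, 1]
SWAP     -> [0, 1, 1]
ROT      -> [1, 1, 0]
MUL      -> [1, 0]
POP      -> [1]
PUSH -52 -> [1, -52]
OVER     -> [1, -52, 1]
STORE 2  -> [1, -52]
SUB      -> [53]
DUP      -> [53, 53]
MUL      -> [2809]
PUSH -22 -> [2809, -22]
STORE 1  -> [2809]
DUP      -> [2809, 2809]
ADD      -> [5618]
DUP      -> [5618, 5618]
OVER     -> [5618, 5618, 5618]
PUSH 55  -> [5618, 5618, 5618, 55]

1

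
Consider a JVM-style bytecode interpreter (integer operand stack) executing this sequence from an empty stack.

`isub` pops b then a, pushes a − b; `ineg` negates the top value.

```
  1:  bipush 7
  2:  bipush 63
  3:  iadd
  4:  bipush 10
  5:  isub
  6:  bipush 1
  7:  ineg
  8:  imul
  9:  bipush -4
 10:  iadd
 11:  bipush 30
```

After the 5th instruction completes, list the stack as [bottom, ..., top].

bipush 7  -> 7
bipush 63 -> 7 63
iadd      -> 70
bipush 10 -> 70 10
isub      -> 60

[60]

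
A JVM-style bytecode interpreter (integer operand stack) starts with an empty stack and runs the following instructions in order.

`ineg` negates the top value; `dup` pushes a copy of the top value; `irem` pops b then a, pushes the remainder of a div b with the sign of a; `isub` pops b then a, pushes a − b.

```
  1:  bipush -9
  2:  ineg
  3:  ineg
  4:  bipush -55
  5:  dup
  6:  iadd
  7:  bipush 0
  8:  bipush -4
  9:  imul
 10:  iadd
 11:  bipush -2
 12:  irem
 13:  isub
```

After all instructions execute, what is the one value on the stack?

bipush -9  : [-9]
ineg       : [9]
ineg       : [-9]
bipush -55 : [-9, -55]
dup        : [-9, -55, -55]
iadd       : [-9, -110]
bipush 0   : [-9, -110, 0]
bipush -4  : [-9, -110, 0, -4]
imul       : [-9, -110, 0]
iadd       : [-9, -110]
bipush -2  : [-9, -110, -2]
irem       : [-9, 0]
isub       : [-9]

-9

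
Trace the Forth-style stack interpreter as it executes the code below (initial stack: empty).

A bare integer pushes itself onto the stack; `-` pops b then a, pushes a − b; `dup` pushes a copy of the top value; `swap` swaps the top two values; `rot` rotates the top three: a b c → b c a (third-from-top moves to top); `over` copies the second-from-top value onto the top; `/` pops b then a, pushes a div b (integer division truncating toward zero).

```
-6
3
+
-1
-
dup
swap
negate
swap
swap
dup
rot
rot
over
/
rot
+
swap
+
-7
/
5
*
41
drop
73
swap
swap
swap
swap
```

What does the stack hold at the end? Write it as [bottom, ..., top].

-6      [-6]
3       [-6, 3]
+       [-3]
-1      [-3, -1]
-       [-2]
dup     [-2, -2]
swap    [-2, -2]
negate  [-2, 2]
swap    [2, -2]
swap    [-2, 2]
dup     [-2, 2, 2]
rot     [2, 2, -2]
rot     [2, -2, 2]
over    [2, -2, 2, -2]
/       [2, -2, -1]
rot     [-2, -1, 2]
+       [-2, 1]
swap    [1, -2]
+       [-1]
-7      [-1, -7]
/       [0]
5       [0, 5]
*       [0]
41      [0, 41]
drop    [0]
73      [0, 73]
swap    [73, 0]
swap    [0, 73]
swap    [73, 0]
swap    [0, 73]

[0, 73]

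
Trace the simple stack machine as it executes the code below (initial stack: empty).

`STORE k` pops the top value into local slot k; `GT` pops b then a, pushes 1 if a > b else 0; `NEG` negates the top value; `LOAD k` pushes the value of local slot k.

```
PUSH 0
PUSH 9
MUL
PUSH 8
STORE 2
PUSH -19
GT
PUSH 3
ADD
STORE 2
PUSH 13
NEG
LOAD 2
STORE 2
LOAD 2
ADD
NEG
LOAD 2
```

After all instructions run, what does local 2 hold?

PUSH 0   → [0]
PUSH 9   → [0, 9]
MUL      → [0]
PUSH 8   → [0, 8]
STORE 2  → [0]
PUSH -19 → [0, -19]
GT       → [1]
PUSH 3   → [1, 3]
ADD      → [4]
STORE 2  → []
PUSH 13  → [13]
NEG      → [-13]
LOAD 2   → [-13, 4]
STORE 2  → [-13]
LOAD 2   → [-13, 4]
ADD      → [-9]
NEG      → [9]
LOAD 2   → [9, 4]

4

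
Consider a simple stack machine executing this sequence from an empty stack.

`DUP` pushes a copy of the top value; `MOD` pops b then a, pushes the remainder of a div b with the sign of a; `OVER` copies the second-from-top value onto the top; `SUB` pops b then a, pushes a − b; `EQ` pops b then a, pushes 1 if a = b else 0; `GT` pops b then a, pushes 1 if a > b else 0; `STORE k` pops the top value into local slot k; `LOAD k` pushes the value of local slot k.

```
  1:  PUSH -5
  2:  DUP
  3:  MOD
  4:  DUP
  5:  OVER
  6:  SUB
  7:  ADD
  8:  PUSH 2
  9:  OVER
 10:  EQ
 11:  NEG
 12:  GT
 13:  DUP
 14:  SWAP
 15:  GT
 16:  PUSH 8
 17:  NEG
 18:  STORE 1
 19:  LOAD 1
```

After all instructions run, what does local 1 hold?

PUSH -5  -5
DUP      -5 -5
MOD      0
DUP      0 0
OVER     0 0 0
SUB      0 0
ADD      0
PUSH 2   0 2
OVER     0 2 0
EQ       0 0
NEG      0 0
GT       0
DUP      0 0
SWAP     0 0
GT       0
PUSH 8   0 8
NEG      0 -8
STORE 1  0
LOAD 1   0 -8

-8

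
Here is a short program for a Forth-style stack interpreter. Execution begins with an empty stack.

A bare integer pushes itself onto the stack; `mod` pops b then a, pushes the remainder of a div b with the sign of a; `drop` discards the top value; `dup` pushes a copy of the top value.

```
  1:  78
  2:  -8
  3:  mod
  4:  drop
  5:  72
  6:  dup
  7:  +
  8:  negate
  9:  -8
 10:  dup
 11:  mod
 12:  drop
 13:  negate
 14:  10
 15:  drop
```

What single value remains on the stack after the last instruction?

144

78      78
-8      78 -8
mod     6
drop    (empty)
72      72
dup     72 72
+       144
negate  -144
-8      -144 -8
dup     -144 -8 -8
mod     -144 0
drop    -144
negate  144
10      144 10
drop    144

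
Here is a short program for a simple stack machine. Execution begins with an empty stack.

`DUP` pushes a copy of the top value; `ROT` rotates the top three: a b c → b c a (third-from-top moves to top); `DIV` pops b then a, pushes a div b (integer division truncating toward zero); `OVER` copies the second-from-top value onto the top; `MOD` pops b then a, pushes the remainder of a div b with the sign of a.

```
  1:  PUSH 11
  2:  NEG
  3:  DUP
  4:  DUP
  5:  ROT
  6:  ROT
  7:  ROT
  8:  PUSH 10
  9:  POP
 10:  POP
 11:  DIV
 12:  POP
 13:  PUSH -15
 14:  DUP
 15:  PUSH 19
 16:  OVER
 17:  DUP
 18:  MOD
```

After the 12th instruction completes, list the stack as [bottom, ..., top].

[]

PUSH 11 : 11
NEG     : -11
DUP     : -11 -11
DUP     : -11 -11 -11
ROT     : -11 -11 -11
ROT     : -11 -11 -11
ROT     : -11 -11 -11
PUSH 10 : -11 -11 -11 10
POP     : -11 -11 -11
POP     : -11 -11
DIV     : 1
POP     : (empty)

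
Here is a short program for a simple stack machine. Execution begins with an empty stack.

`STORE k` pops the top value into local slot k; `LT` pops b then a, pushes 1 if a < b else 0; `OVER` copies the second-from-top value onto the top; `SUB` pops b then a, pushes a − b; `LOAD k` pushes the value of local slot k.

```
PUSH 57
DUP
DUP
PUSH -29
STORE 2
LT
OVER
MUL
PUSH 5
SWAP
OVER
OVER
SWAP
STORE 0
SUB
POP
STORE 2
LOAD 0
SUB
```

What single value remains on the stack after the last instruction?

PUSH 57  -> [57]
DUP      -> [57, 57]
DUP      -> [57, 57, 57]
PUSH -29 -> [57, 57, 57, -29]
STORE 2  -> [57, 57, 57]
LT       -> [57, 0]
OVER     -> [57, 0, 57]
MUL      -> [57, 0]
PUSH 5   -> [57, 0, 5]
SWAP     -> [57, 5, 0]
OVER     -> [57, 5, 0, 5]
OVER     -> [57, 5, 0, 5, 0]
SWAP     -> [57, 5, 0, 0, 5]
STORE 0  -> [57, 5, 0, 0]
SUB      -> [57, 5, 0]
POP      -> [57, 5]
STORE 2  -> [57]
LOAD 0   -> [57, 5]
SUB      -> [52]

52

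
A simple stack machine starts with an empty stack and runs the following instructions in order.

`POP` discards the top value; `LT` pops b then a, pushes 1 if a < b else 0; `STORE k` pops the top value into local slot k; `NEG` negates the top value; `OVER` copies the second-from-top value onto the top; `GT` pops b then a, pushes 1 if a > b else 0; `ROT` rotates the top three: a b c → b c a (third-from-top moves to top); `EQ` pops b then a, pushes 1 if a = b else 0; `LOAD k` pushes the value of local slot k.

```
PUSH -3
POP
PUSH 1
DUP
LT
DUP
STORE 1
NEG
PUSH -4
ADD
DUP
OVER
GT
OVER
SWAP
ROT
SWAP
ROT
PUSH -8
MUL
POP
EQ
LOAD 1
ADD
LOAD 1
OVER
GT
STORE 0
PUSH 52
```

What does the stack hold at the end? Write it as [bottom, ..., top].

PUSH -3 -> [-3]
POP     -> []
PUSH 1  -> [1]
DUP     -> [1, 1]
LT      -> [0]
DUP     -> [0, 0]
STORE 1 -> [0]
NEG     -> [0]
PUSH -4 -> [0, -4]
ADD     -> [-4]
DUP     -> [-4, -4]
OVER    -> [-4, -4, -4]
GT      -> [-4, 0]
OVER    -> [-4, 0, -4]
SWAP    -> [-4, -4, 0]
ROT     -> [-4, 0, -4]
SWAP    -> [-4, -4, 0]
ROT     -> [-4, 0, -4]
PUSH -8 -> [-4, 0, -4, -8]
MUL     -> [-4, 0, 32]
POP     -> [-4, 0]
EQ      -> [0]
LOAD 1  -> [0, 0]
ADD     -> [0]
LOAD 1  -> [0, 0]
OVER    -> [0, 0, 0]
GT      -> [0, 0]
STORE 0 -> [0]
PUSH 52 -> [0, 52]

[0, 52]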